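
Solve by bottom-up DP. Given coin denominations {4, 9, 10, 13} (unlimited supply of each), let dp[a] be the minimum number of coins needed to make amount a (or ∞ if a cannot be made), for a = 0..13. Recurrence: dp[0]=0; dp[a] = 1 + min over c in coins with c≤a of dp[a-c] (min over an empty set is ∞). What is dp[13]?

 a  0  1  2  3  4  5  6  7  8  9 10 11 12 13
dp  0  -  -  -  1  -  -  -  2  1  1  -  3  1
(- denotes ∞ / unreachable)

1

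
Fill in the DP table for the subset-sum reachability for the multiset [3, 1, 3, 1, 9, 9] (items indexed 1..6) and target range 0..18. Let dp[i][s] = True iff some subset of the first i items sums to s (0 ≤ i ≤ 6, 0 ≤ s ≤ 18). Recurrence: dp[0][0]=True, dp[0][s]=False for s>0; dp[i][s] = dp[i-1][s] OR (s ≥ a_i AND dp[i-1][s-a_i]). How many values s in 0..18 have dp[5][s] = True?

i\s   0   1   2   3   4   5   6   7   8   9  10  11  12  13  14  15  16  17  18
  0   T   F   F   F   F   F   F   F   F   F   F   F   F   F   F   F   F   F   F
  1   T   F   F   T   F   F   F   F   F   F   F   F   F   F   F   F   F   F   F
  2   T   T   F   T   T   F   F   F   F   F   F   F   F   F   F   F   F   F   F
  3   T   T   F   T   T   F   T   T   F   F   F   F   F   F   F   F   F   F   F
  4   T   T   T   T   T   T   T   T   T   F   F   F   F   F   F   F   F   F   F
  5   T   T   T   T   T   T   T   T   T   T   T   T   T   T   T   T   T   T   F
  6   T   T   T   T   T   T   T   T   T   T   T   T   T   T   T   T   T   T   T

18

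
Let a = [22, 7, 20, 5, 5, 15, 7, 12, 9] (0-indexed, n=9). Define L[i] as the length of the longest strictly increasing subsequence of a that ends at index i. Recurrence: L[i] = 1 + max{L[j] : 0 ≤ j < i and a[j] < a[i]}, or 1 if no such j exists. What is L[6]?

2

   i    0    1    2    3    4    5    6    7    8
a[i]   22    7   20    5    5   15    7   12    9
L[i]    1    1    2    1    1    2    2    3    3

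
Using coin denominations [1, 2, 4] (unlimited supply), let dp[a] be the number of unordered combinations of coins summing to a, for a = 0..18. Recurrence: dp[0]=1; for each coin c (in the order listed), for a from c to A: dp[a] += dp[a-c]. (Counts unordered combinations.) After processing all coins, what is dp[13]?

16

after  coin     0     1     2     3     4     5     6     7     8     9    10    11    12    13    14    15    16    17    18
          1     1     1     1     1     1     1     1     1     1     1     1     1     1     1     1     1     1     1     1
          2     1     1     2     2     3     3     4     4     5     5     6     6     7     7     8     8     9     9    10
          4     1     1     2     2     4     4     6     6     9     9    12    12    16    16    20    20    25    25    30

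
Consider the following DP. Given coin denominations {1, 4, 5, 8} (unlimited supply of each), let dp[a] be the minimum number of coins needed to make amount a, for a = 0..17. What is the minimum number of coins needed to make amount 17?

3

 a  0  1  2  3  4  5  6  7  8  9 10 11 12 13 14 15 16 17
dp  0  1  2  3  1  1  2  3  1  2  2  3  2  2  3  3  2  3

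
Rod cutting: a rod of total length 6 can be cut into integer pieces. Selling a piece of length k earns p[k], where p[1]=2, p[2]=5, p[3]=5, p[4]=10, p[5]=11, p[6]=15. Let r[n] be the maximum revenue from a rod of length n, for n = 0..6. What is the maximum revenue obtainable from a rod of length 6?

   n    0    1    2    3    4    5    6
r[n]    0    2    5    7   10   12   15

15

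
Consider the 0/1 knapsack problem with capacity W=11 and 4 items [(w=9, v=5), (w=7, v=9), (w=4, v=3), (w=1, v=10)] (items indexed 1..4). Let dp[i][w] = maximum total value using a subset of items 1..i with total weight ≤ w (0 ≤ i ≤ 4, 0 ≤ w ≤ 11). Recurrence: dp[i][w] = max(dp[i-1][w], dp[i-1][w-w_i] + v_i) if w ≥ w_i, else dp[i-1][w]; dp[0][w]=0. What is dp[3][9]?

i\w   0   1   2   3   4   5   6   7   8   9  10  11
  0   0   0   0   0   0   0   0   0   0   0   0   0
  1   0   0   0   0   0   0   0   0   0   5   5   5
  2   0   0   0   0   0   0   0   9   9   9   9   9
  3   0   0   0   0   3   3   3   9   9   9   9  12
  4   0  10  10  10  10  13  13  13  19  19  19  19

9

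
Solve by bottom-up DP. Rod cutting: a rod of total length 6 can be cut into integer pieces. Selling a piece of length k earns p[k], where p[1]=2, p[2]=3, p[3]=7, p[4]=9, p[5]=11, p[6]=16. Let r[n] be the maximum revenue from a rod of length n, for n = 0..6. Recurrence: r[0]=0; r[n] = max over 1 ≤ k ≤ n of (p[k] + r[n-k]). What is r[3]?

7

   n    0    1    2    3    4    5    6
r[n]    0    2    4    7    9   11   16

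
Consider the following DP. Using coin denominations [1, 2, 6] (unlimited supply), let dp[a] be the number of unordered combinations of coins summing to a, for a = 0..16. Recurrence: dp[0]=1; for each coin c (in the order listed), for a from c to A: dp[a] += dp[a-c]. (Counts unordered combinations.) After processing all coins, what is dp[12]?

after  coin     0     1     2     3     4     5     6     7     8     9    10    11    12    13    14    15    16
          1     1     1     1     1     1     1     1     1     1     1     1     1     1     1     1     1     1
          2     1     1     2     2     3     3     4     4     5     5     6     6     7     7     8     8     9
          6     1     1     2     2     3     3     5     5     7     7     9     9    12    12    15    15    18

12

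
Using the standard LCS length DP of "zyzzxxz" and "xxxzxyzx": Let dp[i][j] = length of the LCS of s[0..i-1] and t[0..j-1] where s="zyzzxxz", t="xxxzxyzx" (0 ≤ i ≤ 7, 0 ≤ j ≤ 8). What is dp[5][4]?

   ''  x  x  x  z  x  y  z  x
''  0  0  0  0  0  0  0  0  0
 z  0  0  0  0  1  1  1  1  1
 y  0  0  0  0  1  1  2  2  2
 z  0  0  0  0  1  1  2  3  3
 z  0  0  0  0  1  1  2  3  3
 x  0  1  1  1  1  2  2  3  4
 x  0  1  2  2  2  2  2  3  4
 z  0  1  2  2  3  3  3  3  4

1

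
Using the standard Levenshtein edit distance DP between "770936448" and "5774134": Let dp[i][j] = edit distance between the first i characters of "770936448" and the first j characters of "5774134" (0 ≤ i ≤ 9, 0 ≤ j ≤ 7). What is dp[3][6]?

4

   ''  5  7  7  4  1  3  4
''  0  1  2  3  4  5  6  7
 7  1  1  1  2  3  4  5  6
 7  2  2  1  1  2  3  4  5
 0  3  3  2  2  2  3  4  5
 9  4  4  3  3  3  3  4  5
 3  5  5  4  4  4  4  3  4
 6  6  6  5  5  5  5  4  4
 4  7  7  6  6  5  6  5  4
 4  8  8  7  7  6  6  6  5
 8  9  9  8  8  7  7  7  6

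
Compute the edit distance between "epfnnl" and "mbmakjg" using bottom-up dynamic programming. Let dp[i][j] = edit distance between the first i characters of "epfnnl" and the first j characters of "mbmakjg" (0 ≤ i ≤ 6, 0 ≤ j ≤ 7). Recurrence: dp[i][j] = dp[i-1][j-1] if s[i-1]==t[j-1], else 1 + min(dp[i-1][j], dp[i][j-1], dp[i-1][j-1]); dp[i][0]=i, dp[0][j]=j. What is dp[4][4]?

4

   ''  m  b  m  a  k  j  g
''  0  1  2  3  4  5  6  7
 e  1  1  2  3  4  5  6  7
 p  2  2  2  3  4  5  6  7
 f  3  3  3  3  4  5  6  7
 n  4  4  4  4  4  5  6  7
 n  5  5  5  5  5  5  6  7
 l  6  6  6  6  6  6  6  7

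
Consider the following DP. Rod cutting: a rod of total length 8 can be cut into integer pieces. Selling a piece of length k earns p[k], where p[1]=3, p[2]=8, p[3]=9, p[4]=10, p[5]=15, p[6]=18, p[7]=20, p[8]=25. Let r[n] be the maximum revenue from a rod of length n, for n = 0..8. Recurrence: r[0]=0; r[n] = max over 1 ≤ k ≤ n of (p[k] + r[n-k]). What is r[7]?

27

   n    0    1    2    3    4    5    6    7    8
r[n]    0    3    8   11   16   19   24   27   32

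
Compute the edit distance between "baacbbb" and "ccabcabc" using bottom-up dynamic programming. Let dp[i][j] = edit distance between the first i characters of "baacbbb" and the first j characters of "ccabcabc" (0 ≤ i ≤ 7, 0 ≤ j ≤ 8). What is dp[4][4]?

   ''  c  c  a  b  c  a  b  c
''  0  1  2  3  4  5  6  7  8
 b  1  1  2  3  3  4  5  6  7
 a  2  2  2  2  3  4  4  5  6
 a  3  3  3  2  3  4  4  5  6
 c  4  3  3  3  3  3  4  5  5
 b  5  4  4  4  3  4  4  4  5
 b  6  5  5  5  4  4  5  4  5
 b  7  6  6  6  5  5  5  5  5

3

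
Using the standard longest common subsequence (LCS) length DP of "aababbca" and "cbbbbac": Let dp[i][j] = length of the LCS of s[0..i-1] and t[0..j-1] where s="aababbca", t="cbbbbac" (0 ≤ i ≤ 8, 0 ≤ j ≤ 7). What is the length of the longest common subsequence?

   ''  c  b  b  b  b  a  c
''  0  0  0  0  0  0  0  0
 a  0  0  0  0  0  0  1  1
 a  0  0  0  0  0  0  1  1
 b  0  0  1  1  1  1  1  1
 a  0  0  1  1  1  1  2  2
 b  0  0  1  2  2  2  2  2
 b  0  0  1  2  3  3  3  3
 c  0  1  1  2  3  3  3  4
 a  0  1  1  2  3  3  4  4

4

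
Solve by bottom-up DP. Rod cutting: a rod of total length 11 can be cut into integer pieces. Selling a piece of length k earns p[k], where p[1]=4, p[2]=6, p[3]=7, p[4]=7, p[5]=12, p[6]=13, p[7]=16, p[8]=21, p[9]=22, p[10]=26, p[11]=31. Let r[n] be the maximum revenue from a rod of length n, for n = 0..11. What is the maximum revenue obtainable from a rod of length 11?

44

   n    0    1    2    3    4    5    6    7    8    9   10   11
r[n]    0    4    8   12   16   20   24   28   32   36   40   44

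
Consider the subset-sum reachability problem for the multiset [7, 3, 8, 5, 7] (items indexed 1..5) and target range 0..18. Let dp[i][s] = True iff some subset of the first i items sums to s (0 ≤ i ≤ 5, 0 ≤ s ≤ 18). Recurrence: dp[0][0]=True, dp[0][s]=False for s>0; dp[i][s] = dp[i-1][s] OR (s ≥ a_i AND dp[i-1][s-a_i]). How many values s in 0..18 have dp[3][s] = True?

8

i\s   0   1   2   3   4   5   6   7   8   9  10  11  12  13  14  15  16  17  18
  0   T   F   F   F   F   F   F   F   F   F   F   F   F   F   F   F   F   F   F
  1   T   F   F   F   F   F   F   T   F   F   F   F   F   F   F   F   F   F   F
  2   T   F   F   T   F   F   F   T   F   F   T   F   F   F   F   F   F   F   F
  3   T   F   F   T   F   F   F   T   T   F   T   T   F   F   F   T   F   F   T
  4   T   F   F   T   F   T   F   T   T   F   T   T   T   T   F   T   T   F   T
  5   T   F   F   T   F   T   F   T   T   F   T   T   T   T   T   T   T   T   T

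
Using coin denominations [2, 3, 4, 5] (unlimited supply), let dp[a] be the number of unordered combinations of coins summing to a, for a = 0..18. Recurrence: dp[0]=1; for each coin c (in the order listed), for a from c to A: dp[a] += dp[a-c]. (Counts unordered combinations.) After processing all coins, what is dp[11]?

7

after  coin     0     1     2     3     4     5     6     7     8     9    10    11    12    13    14    15    16    17    18
          2     1     0     1     0     1     0     1     0     1     0     1     0     1     0     1     0     1     0     1
          3     1     0     1     1     1     1     2     1     2     2     2     2     3     2     3     3     3     3     4
          4     1     0     1     1     2     1     3     2     4     3     5     4     7     5     8     7    10     8    12
          5     1     0     1     1     2     2     3     3     5     5     7     7    10    10    13    14    17    18    22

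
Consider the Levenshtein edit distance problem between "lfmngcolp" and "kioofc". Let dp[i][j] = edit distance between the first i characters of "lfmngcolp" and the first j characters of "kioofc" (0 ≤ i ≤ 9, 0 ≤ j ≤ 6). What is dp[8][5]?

7

   ''  k  i  o  o  f  c
''  0  1  2  3  4  5  6
 l  1  1  2  3  4  5  6
 f  2  2  2  3  4  4  5
 m  3  3  3  3  4  5  5
 n  4  4  4  4  4  5  6
 g  5  5  5  5  5  5  6
 c  6  6  6  6  6  6  5
 o  7  7  7  6  6  7  6
 l  8  8  8  7  7  7  7
 p  9  9  9  8  8  8  8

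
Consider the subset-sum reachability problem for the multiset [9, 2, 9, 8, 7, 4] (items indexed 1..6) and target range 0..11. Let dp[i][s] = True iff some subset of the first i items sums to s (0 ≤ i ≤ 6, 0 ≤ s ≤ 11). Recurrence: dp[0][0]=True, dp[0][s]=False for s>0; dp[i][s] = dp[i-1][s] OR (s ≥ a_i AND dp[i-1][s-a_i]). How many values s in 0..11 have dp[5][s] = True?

7

i\s   0   1   2   3   4   5   6   7   8   9  10  11
  0   T   F   F   F   F   F   F   F   F   F   F   F
  1   T   F   F   F   F   F   F   F   F   T   F   F
  2   T   F   T   F   F   F   F   F   F   T   F   T
  3   T   F   T   F   F   F   F   F   F   T   F   T
  4   T   F   T   F   F   F   F   F   T   T   T   T
  5   T   F   T   F   F   F   F   T   T   T   T   T
  6   T   F   T   F   T   F   T   T   T   T   T   T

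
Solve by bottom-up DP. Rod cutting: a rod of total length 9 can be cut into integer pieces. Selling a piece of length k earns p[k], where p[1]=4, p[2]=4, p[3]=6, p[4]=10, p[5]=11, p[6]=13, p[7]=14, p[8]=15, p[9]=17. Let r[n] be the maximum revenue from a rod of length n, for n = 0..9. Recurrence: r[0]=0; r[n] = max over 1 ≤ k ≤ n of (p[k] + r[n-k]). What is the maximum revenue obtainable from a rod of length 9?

36

   n    0    1    2    3    4    5    6    7    8    9
r[n]    0    4    8   12   16   20   24   28   32   36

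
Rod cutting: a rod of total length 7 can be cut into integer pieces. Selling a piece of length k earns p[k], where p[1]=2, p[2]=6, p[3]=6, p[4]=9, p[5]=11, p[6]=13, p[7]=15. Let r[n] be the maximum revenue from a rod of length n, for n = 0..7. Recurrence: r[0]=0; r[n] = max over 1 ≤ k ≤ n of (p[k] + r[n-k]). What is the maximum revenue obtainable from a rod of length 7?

20

   n    0    1    2    3    4    5    6    7
r[n]    0    2    6    8   12   14   18   20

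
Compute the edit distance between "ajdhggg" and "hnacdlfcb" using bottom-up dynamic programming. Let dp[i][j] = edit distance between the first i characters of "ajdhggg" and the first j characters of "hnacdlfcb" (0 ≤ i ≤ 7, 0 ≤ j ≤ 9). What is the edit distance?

   ''  h  n  a  c  d  l  f  c  b
''  0  1  2  3  4  5  6  7  8  9
 a  1  1  2  2  3  4  5  6  7  8
 j  2  2  2  3  3  4  5  6  7  8
 d  3  3  3  3  4  3  4  5  6  7
 h  4  3  4  4  4  4  4  5  6  7
 g  5  4  4  5  5  5  5  5  6  7
 g  6  5  5  5  6  6  6  6  6  7
 g  7  6  6  6  6  7  7  7  7  7

7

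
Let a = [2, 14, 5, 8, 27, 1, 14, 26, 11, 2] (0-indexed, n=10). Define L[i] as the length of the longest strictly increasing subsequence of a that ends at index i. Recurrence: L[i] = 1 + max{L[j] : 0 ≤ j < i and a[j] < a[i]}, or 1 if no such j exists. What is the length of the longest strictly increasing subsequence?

   i    0    1    2    3    4    5    6    7    8    9
a[i]    2   14    5    8   27    1   14   26   11    2
L[i]    1    2    2    3    4    1    4    5    4    2

5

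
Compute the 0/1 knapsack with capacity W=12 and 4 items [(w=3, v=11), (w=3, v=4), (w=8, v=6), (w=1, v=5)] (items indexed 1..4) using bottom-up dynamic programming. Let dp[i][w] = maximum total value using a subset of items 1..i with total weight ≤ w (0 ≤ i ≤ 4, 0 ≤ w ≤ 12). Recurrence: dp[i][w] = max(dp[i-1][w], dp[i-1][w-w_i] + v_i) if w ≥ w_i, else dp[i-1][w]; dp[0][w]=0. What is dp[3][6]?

15

i\w   0   1   2   3   4   5   6   7   8   9  10  11  12
  0   0   0   0   0   0   0   0   0   0   0   0   0   0
  1   0   0   0  11  11  11  11  11  11  11  11  11  11
  2   0   0   0  11  11  11  15  15  15  15  15  15  15
  3   0   0   0  11  11  11  15  15  15  15  15  17  17
  4   0   5   5  11  16  16  16  20  20  20  20  20  22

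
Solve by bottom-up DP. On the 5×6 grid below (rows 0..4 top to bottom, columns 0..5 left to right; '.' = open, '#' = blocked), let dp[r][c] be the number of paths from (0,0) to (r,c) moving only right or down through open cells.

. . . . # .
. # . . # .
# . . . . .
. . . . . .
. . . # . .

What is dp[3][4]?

7

r\c   0   1   2   3   4   5
  0   1   1   1   1   0   0
  1   1   0   1   2   0   0
  2   0   0   1   3   3   3
  3   0   0   1   4   7  10
  4   0   0   1   0   7  17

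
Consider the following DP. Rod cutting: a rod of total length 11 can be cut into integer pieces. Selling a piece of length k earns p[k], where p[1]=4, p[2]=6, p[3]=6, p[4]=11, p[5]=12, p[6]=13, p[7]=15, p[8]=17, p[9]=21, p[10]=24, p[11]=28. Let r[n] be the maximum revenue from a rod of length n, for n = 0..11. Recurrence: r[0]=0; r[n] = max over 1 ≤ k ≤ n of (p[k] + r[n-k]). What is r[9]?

   n    0    1    2    3    4    5    6    7    8    9   10   11
r[n]    0    4    8   12   16   20   24   28   32   36   40   44

36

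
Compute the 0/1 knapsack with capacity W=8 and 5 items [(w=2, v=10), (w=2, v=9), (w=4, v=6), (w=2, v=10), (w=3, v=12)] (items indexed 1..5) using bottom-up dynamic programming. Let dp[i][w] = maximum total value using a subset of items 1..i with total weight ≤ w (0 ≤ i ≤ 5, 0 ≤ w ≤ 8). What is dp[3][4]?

19

i\w   0   1   2   3   4   5   6   7   8
  0   0   0   0   0   0   0   0   0   0
  1   0   0  10  10  10  10  10  10  10
  2   0   0  10  10  19  19  19  19  19
  3   0   0  10  10  19  19  19  19  25
  4   0   0  10  10  20  20  29  29  29
  5   0   0  10  12  20  22  29  32  32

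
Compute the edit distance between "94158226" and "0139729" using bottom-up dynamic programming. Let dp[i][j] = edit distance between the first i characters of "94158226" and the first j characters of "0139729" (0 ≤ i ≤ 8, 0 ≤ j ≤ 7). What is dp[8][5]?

   ''  0  1  3  9  7  2  9
''  0  1  2  3  4  5  6  7
 9  1  1  2  3  3  4  5  6
 4  2  2  2  3  4  4  5  6
 1  3  3  2  3  4  5  5  6
 5  4  4  3  3  4  5  6  6
 8  5  5  4  4  4  5  6  7
 2  6  6  5  5  5  5  5  6
 2  7  7  6  6  6  6  5  6
 6  8  8  7  7  7  7  6  6

7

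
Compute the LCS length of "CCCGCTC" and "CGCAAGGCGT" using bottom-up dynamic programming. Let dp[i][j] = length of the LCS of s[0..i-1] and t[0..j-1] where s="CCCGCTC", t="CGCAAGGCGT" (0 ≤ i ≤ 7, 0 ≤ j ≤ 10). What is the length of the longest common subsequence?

   ''  C  G  C  A  A  G  G  C  G  T
''  0  0  0  0  0  0  0  0  0  0  0
 C  0  1  1  1  1  1  1  1  1  1  1
 C  0  1  1  2  2  2  2  2  2  2  2
 C  0  1  1  2  2  2  2  2  3  3  3
 G  0  1  2  2  2  2  3  3  3  4  4
 C  0  1  2  3  3  3  3  3  4  4  4
 T  0  1  2  3  3  3  3  3  4  4  5
 C  0  1  2  3  3  3  3  3  4  4  5

5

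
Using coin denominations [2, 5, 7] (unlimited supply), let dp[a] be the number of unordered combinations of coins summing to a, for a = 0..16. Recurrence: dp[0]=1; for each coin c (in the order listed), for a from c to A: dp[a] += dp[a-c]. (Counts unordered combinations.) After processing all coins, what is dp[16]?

4

after  coin     0     1     2     3     4     5     6     7     8     9    10    11    12    13    14    15    16
          2     1     0     1     0     1     0     1     0     1     0     1     0     1     0     1     0     1
          5     1     0     1     0     1     1     1     1     1     1     2     1     2     1     2     2     2
          7     1     0     1     0     1     1     1     2     1     2     2     2     3     2     4     3     4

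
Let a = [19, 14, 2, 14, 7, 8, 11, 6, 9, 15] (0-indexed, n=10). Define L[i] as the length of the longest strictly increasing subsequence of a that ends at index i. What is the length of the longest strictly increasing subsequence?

5

   i    0    1    2    3    4    5    6    7    8    9
a[i]   19   14    2   14    7    8   11    6    9   15
L[i]    1    1    1    2    2    3    4    2    4    5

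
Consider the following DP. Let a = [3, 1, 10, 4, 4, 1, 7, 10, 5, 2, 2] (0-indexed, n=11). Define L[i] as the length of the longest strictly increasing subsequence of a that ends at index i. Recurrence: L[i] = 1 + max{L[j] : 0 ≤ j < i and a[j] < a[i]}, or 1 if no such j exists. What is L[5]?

1

   i    0    1    2    3    4    5    6    7    8    9   10
a[i]    3    1   10    4    4    1    7   10    5    2    2
L[i]    1    1    2    2    2    1    3    4    3    2    2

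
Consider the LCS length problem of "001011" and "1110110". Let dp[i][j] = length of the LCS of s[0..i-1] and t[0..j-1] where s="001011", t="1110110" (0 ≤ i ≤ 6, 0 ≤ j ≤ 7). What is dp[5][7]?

   ''  1  1  1  0  1  1  0
''  0  0  0  0  0  0  0  0
 0  0  0  0  0  1  1  1  1
 0  0  0  0  0  1  1  1  2
 1  0  1  1  1  1  2  2  2
 0  0  1  1  1  2  2  2  3
 1  0  1  2  2  2  3  3  3
 1  0  1  2  3  3  3  4  4

3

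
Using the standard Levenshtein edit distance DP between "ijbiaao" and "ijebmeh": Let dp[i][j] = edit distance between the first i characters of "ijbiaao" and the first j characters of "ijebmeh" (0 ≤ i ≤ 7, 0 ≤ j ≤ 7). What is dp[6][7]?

4

   ''  i  j  e  b  m  e  h
''  0  1  2  3  4  5  6  7
 i  1  0  1  2  3  4  5  6
 j  2  1  0  1  2  3  4  5
 b  3  2  1  1  1  2  3  4
 i  4  3  2  2  2  2  3  4
 a  5  4  3  3  3  3  3  4
 a  6  5  4  4  4  4  4  4
 o  7  6  5  5  5  5  5  5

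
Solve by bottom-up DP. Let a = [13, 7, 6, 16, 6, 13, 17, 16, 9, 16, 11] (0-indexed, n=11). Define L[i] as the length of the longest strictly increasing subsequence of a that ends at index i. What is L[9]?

3

   i    0    1    2    3    4    5    6    7    8    9   10
a[i]   13    7    6   16    6   13   17   16    9   16   11
L[i]    1    1    1    2    1    2    3    3    2    3    3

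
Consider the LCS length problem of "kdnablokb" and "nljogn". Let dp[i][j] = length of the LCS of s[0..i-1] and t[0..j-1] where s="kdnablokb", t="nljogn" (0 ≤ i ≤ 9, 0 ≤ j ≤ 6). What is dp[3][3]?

1

   ''  n  l  j  o  g  n
''  0  0  0  0  0  0  0
 k  0  0  0  0  0  0  0
 d  0  0  0  0  0  0  0
 n  0  1  1  1  1  1  1
 a  0  1  1  1  1  1  1
 b  0  1  1  1  1  1  1
 l  0  1  2  2  2  2  2
 o  0  1  2  2  3  3  3
 k  0  1  2  2  3  3  3
 b  0  1  2  2  3  3  3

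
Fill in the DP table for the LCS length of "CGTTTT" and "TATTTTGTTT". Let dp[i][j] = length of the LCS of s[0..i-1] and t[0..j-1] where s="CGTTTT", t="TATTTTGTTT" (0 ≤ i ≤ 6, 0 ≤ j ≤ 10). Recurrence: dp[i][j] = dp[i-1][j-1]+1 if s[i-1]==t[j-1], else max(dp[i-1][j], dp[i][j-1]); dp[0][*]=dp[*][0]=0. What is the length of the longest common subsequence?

4

   ''  T  A  T  T  T  T  G  T  T  T
''  0  0  0  0  0  0  0  0  0  0  0
 C  0  0  0  0  0  0  0  0  0  0  0
 G  0  0  0  0  0  0  0  1  1  1  1
 T  0  1  1  1  1  1  1  1  2  2  2
 T  0  1  1  2  2  2  2  2  2  3  3
 T  0  1  1  2  3  3  3  3  3  3  4
 T  0  1  1  2  3  4  4  4  4  4  4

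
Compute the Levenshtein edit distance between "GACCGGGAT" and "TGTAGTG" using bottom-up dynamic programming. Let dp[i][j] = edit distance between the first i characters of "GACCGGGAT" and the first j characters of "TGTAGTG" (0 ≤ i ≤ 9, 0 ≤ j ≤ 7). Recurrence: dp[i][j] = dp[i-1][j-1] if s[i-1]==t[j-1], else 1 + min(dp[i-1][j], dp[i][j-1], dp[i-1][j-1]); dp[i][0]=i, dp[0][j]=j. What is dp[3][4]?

   ''  T  G  T  A  G  T  G
''  0  1  2  3  4  5  6  7
 G  1  1  1  2  3  4  5  6
 A  2  2  2  2  2  3  4  5
 C  3  3  3  3  3  3  4  5
 C  4  4  4  4  4  4  4  5
 G  5  5  4  5  5  4  5  4
 G  6  6  5  5  6  5  5  5
 G  7  7  6  6  6  6  6  5
 A  8  8  7  7  6  7  7  6
 T  9  8  8  7  7  7  7  7

3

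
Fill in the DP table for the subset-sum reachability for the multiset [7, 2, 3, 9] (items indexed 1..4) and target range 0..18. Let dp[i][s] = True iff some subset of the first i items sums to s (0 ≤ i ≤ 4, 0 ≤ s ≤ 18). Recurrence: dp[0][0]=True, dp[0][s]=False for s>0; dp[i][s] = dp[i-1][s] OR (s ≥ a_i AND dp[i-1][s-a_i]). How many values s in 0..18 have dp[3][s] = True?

i\s   0   1   2   3   4   5   6   7   8   9  10  11  12  13  14  15  16  17  18
  0   T   F   F   F   F   F   F   F   F   F   F   F   F   F   F   F   F   F   F
  1   T   F   F   F   F   F   F   T   F   F   F   F   F   F   F   F   F   F   F
  2   T   F   T   F   F   F   F   T   F   T   F   F   F   F   F   F   F   F   F
  3   T   F   T   T   F   T   F   T   F   T   T   F   T   F   F   F   F   F   F
  4   T   F   T   T   F   T   F   T   F   T   T   T   T   F   T   F   T   F   T

8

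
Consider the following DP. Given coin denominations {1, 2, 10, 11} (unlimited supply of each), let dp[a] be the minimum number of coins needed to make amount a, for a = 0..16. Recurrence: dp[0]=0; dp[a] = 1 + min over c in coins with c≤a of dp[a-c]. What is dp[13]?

2

 a  0  1  2  3  4  5  6  7  8  9 10 11 12 13 14 15 16
dp  0  1  1  2  2  3  3  4  4  5  1  1  2  2  3  3  4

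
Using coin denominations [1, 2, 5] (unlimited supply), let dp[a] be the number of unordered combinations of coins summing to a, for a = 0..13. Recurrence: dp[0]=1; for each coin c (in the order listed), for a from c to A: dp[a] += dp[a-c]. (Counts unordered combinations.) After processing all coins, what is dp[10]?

10

after  coin     0     1     2     3     4     5     6     7     8     9    10    11    12    13
          1     1     1     1     1     1     1     1     1     1     1     1     1     1     1
          2     1     1     2     2     3     3     4     4     5     5     6     6     7     7
          5     1     1     2     2     3     4     5     6     7     8    10    11    13    14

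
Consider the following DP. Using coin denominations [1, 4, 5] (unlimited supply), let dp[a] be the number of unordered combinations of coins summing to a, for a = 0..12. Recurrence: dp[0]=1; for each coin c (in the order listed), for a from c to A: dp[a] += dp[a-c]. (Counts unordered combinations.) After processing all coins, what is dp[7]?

3

after  coin     0     1     2     3     4     5     6     7     8     9    10    11    12
          1     1     1     1     1     1     1     1     1     1     1     1     1     1
          4     1     1     1     1     2     2     2     2     3     3     3     3     4
          5     1     1     1     1     2     3     3     3     4     5     6     6     7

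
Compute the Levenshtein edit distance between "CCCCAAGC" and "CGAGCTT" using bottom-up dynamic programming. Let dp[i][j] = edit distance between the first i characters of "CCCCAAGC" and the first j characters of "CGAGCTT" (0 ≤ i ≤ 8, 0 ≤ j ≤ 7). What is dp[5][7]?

5

   ''  C  G  A  G  C  T  T
''  0  1  2  3  4  5  6  7
 C  1  0  1  2  3  4  5  6
 C  2  1  1  2  3  3  4  5
 C  3  2  2  2  3  3  4  5
 C  4  3  3  3  3  3  4  5
 A  5  4  4  3  4  4  4  5
 A  6  5  5  4  4  5  5  5
 G  7  6  5  5  4  5  6  6
 C  8  7  6  6  5  4  5  6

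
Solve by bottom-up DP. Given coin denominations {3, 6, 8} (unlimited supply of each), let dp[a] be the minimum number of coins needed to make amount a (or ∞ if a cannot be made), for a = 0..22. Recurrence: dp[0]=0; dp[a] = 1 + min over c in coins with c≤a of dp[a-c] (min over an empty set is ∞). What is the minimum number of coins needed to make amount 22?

 a  0  1  2  3  4  5  6  7  8  9 10 11 12 13 14 15 16 17 18 19 20 21 22
dp  0  -  -  1  -  -  1  -  1  2  -  2  2  -  2  3  2  3  3  3  3  4  3
(- denotes ∞ / unreachable)

3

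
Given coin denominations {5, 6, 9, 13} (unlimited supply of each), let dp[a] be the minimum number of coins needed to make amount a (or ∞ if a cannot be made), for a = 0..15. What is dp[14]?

 a  0  1  2  3  4  5  6  7  8  9 10 11 12 13 14 15
dp  0  -  -  -  -  1  1  -  -  1  2  2  2  1  2  2
(- denotes ∞ / unreachable)

2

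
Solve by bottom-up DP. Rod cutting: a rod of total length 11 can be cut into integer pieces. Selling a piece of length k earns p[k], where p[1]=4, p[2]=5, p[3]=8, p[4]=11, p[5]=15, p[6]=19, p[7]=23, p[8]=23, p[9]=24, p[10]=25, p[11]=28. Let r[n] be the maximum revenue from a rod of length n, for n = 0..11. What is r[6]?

24

   n    0    1    2    3    4    5    6    7    8    9   10   11
r[n]    0    4    8   12   16   20   24   28   32   36   40   44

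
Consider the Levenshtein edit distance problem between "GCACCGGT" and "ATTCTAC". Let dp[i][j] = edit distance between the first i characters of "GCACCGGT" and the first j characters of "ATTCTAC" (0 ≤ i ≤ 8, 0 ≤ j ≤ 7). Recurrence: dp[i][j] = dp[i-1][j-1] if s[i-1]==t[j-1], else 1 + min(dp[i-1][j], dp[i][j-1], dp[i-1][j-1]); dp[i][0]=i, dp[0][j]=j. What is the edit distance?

   ''  A  T  T  C  T  A  C
''  0  1  2  3  4  5  6  7
 G  1  1  2  3  4  5  6  7
 C  2  2  2  3  3  4  5  6
 A  3  2  3  3  4  4  4  5
 C  4  3  3  4  3  4  5  4
 C  5  4  4  4  4  4  5  5
 G  6  5  5  5  5  5  5  6
 G  7  6  6  6  6  6  6  6
 T  8  7  6  6  7  6  7  7

7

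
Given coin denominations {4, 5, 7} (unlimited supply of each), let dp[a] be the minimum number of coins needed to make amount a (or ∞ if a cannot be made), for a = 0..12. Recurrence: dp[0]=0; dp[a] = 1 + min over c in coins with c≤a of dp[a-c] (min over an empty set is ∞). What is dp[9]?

 a  0  1  2  3  4  5  6  7  8  9 10 11 12
dp  0  -  -  -  1  1  -  1  2  2  2  2  2
(- denotes ∞ / unreachable)

2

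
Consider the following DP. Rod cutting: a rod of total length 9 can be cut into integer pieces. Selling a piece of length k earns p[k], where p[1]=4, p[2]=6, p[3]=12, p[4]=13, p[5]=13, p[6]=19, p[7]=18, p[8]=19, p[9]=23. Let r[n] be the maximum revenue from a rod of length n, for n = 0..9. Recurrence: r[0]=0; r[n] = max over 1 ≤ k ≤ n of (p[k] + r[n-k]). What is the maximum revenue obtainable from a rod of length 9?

   n    0    1    2    3    4    5    6    7    8    9
r[n]    0    4    8   12   16   20   24   28   32   36

36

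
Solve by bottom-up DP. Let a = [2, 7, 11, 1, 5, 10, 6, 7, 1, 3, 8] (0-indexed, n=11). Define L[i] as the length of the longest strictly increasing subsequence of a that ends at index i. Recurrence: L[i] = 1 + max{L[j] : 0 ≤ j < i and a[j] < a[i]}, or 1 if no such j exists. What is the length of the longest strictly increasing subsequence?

5

   i    0    1    2    3    4    5    6    7    8    9   10
a[i]    2    7   11    1    5   10    6    7    1    3    8
L[i]    1    2    3    1    2    3    3    4    1    2    5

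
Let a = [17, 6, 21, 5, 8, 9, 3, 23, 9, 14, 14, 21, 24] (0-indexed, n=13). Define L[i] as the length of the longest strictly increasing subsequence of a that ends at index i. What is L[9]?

   i    0    1    2    3    4    5    6    7    8    9   10   11   12
a[i]   17    6   21    5    8    9    3   23    9   14   14   21   24
L[i]    1    1    2    1    2    3    1    4    3    4    4    5    6

4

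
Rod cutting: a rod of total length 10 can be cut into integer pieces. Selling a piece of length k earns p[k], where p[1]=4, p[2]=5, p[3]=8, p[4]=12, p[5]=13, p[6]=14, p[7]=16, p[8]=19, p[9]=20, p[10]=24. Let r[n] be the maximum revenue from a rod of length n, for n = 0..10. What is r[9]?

36

   n    0    1    2    3    4    5    6    7    8    9   10
r[n]    0    4    8   12   16   20   24   28   32   36   40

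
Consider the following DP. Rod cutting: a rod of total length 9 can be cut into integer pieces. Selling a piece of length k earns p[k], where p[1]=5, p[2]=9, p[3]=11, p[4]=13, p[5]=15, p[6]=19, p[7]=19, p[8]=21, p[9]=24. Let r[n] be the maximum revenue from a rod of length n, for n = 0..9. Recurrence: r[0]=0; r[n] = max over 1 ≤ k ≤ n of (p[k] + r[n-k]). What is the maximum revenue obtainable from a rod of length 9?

   n    0    1    2    3    4    5    6    7    8    9
r[n]    0    5   10   15   20   25   30   35   40   45

45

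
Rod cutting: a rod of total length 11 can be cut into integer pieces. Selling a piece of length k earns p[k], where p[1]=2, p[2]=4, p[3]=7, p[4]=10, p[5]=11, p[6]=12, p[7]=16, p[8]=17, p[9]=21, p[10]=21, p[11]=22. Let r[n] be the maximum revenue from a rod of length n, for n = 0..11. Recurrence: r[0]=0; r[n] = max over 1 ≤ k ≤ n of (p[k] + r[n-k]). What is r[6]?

14

   n    0    1    2    3    4    5    6    7    8    9   10   11
r[n]    0    2    4    7   10   12   14   17   20   22   24   27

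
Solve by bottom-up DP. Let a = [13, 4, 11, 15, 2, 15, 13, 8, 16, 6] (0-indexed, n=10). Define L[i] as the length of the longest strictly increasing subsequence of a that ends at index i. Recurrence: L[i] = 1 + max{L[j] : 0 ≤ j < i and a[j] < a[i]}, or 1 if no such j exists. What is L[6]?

   i    0    1    2    3    4    5    6    7    8    9
a[i]   13    4   11   15    2   15   13    8   16    6
L[i]    1    1    2    3    1    3    3    2    4    2

3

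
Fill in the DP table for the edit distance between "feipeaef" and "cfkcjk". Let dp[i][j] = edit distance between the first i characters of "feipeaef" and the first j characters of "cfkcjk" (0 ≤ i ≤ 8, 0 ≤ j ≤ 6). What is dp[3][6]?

   ''  c  f  k  c  j  k
''  0  1  2  3  4  5  6
 f  1  1  1  2  3  4  5
 e  2  2  2  2  3  4  5
 i  3  3  3  3  3  4  5
 p  4  4  4  4  4  4  5
 e  5  5  5  5  5  5  5
 a  6  6  6  6  6  6  6
 e  7  7  7  7  7  7  7
 f  8  8  7  8  8  8  8

5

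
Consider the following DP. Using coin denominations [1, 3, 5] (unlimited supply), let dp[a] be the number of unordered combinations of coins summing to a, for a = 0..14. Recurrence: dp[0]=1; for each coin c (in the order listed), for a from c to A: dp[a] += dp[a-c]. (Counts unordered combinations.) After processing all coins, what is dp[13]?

after  coin     0     1     2     3     4     5     6     7     8     9    10    11    12    13    14
          1     1     1     1     1     1     1     1     1     1     1     1     1     1     1     1
          3     1     1     1     2     2     2     3     3     3     4     4     4     5     5     5
          5     1     1     1     2     2     3     4     4     5     6     7     8     9    10    11

10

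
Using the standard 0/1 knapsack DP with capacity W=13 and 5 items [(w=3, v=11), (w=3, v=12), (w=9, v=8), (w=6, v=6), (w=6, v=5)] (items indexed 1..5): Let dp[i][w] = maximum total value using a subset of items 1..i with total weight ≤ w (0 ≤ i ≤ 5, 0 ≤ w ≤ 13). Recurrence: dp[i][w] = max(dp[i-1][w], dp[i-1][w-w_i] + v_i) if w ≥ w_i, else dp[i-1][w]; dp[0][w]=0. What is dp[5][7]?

i\w   0   1   2   3   4   5   6   7   8   9  10  11  12  13
  0   0   0   0   0   0   0   0   0   0   0   0   0   0   0
  1   0   0   0  11  11  11  11  11  11  11  11  11  11  11
  2   0   0   0  12  12  12  23  23  23  23  23  23  23  23
  3   0   0   0  12  12  12  23  23  23  23  23  23  23  23
  4   0   0   0  12  12  12  23  23  23  23  23  23  29  29
  5   0   0   0  12  12  12  23  23  23  23  23  23  29  29

23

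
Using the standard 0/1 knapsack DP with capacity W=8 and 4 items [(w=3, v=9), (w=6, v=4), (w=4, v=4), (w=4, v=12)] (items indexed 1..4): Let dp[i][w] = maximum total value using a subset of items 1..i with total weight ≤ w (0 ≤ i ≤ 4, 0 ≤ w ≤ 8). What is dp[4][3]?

i\w   0   1   2   3   4   5   6   7   8
  0   0   0   0   0   0   0   0   0   0
  1   0   0   0   9   9   9   9   9   9
  2   0   0   0   9   9   9   9   9   9
  3   0   0   0   9   9   9   9  13  13
  4   0   0   0   9  12  12  12  21  21

9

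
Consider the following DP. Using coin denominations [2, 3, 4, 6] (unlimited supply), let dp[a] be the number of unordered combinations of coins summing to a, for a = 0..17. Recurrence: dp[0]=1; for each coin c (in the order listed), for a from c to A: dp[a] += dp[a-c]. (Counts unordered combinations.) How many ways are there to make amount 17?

after  coin     0     1     2     3     4     5     6     7     8     9    10    11    12    13    14    15    16    17
          2     1     0     1     0     1     0     1     0     1     0     1     0     1     0     1     0     1     0
          3     1     0     1     1     1     1     2     1     2     2     2     2     3     2     3     3     3     3
          4     1     0     1     1     2     1     3     2     4     3     5     4     7     5     8     7    10     8
          6     1     0     1     1     2     1     4     2     5     4     7     5    11     7    13    11    17    13

13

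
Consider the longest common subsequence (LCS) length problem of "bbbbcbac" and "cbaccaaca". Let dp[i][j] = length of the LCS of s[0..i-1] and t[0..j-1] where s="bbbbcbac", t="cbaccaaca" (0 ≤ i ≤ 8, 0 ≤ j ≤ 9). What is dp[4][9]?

   ''  c  b  a  c  c  a  a  c  a
''  0  0  0  0  0  0  0  0  0  0
 b  0  0  1  1  1  1  1  1  1  1
 b  0  0  1  1  1  1  1  1  1  1
 b  0  0  1  1  1  1  1  1  1  1
 b  0  0  1  1  1  1  1  1  1  1
 c  0  1  1  1  2  2  2  2  2  2
 b  0  1  2  2  2  2  2  2  2  2
 a  0  1  2  3  3  3  3  3  3  3
 c  0  1  2  3  4  4  4  4  4  4

1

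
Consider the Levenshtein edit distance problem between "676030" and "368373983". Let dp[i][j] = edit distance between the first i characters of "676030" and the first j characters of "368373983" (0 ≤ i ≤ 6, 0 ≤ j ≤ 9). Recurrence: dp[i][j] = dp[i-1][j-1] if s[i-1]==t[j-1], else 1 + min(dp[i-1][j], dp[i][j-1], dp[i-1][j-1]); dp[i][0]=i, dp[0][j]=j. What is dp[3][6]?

4

   ''  3  6  8  3  7  3  9  8  3
''  0  1  2  3  4  5  6  7  8  9
 6  1  1  1  2  3  4  5  6  7  8
 7  2  2  2  2  3  3  4  5  6  7
 6  3  3  2  3  3  4  4  5  6  7
 0  4  4  3  3  4  4  5  5  6  7
 3  5  4  4  4  3  4  4  5  6  6
 0  6  5  5  5  4  4  5  5  6  7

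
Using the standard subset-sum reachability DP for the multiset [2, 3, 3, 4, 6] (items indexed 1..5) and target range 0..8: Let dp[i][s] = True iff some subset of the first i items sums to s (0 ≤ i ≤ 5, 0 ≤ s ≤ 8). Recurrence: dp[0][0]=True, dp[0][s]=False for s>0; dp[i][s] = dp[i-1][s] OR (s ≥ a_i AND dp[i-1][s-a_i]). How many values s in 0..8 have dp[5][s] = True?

i\s   0   1   2   3   4   5   6   7   8
  0   T   F   F   F   F   F   F   F   F
  1   T   F   T   F   F   F   F   F   F
  2   T   F   T   T   F   T   F   F   F
  3   T   F   T   T   F   T   T   F   T
  4   T   F   T   T   T   T   T   T   T
  5   T   F   T   T   T   T   T   T   T

8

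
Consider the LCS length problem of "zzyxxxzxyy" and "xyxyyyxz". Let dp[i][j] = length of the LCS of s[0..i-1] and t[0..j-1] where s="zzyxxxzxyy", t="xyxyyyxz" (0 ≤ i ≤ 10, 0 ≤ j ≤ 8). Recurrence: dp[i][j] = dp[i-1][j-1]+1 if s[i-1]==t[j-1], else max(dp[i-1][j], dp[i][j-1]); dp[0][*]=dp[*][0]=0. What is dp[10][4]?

   ''  x  y  x  y  y  y  x  z
''  0  0  0  0  0  0  0  0  0
 z  0  0  0  0  0  0  0  0  1
 z  0  0  0  0  0  0  0  0  1
 y  0  0  1  1  1  1  1  1  1
 x  0  1  1  2  2  2  2  2  2
 x  0  1  1  2  2  2  2  3  3
 x  0  1  1  2  2  2  2  3  3
 z  0  1  1  2  2  2  2  3  4
 x  0  1  1  2  2  2  2  3  4
 y  0  1  2  2  3  3  3  3  4
 y  0  1  2  2  3  4  4  4  4

3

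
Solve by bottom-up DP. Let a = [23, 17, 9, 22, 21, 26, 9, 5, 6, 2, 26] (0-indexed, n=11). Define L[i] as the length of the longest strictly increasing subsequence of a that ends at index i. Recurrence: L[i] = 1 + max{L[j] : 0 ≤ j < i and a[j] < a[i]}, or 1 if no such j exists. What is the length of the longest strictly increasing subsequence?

   i    0    1    2    3    4    5    6    7    8    9   10
a[i]   23   17    9   22   21   26    9    5    6    2   26
L[i]    1    1    1    2    2    3    1    1    2    1    3

3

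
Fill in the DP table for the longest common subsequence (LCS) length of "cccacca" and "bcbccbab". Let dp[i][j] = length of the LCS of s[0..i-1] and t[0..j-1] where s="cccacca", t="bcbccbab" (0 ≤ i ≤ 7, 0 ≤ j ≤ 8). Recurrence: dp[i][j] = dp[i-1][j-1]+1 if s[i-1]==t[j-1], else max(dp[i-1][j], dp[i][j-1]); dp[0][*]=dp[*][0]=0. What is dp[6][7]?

4

   ''  b  c  b  c  c  b  a  b
''  0  0  0  0  0  0  0  0  0
 c  0  0  1  1  1  1  1  1  1
 c  0  0  1  1  2  2  2  2  2
 c  0  0  1  1  2  3  3  3  3
 a  0  0  1  1  2  3  3  4  4
 c  0  0  1  1  2  3  3  4  4
 c  0  0  1  1  2  3  3  4  4
 a  0  0  1  1  2  3  3  4  4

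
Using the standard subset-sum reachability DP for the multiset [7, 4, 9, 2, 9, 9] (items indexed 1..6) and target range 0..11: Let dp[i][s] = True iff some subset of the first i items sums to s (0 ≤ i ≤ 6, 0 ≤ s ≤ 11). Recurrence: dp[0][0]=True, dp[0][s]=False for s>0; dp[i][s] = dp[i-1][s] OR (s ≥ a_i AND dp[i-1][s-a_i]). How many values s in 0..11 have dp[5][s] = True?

i\s   0   1   2   3   4   5   6   7   8   9  10  11
  0   T   F   F   F   F   F   F   F   F   F   F   F
  1   T   F   F   F   F   F   F   T   F   F   F   F
  2   T   F   F   F   T   F   F   T   F   F   F   T
  3   T   F   F   F   T   F   F   T   F   T   F   T
  4   T   F   T   F   T   F   T   T   F   T   F   T
  5   T   F   T   F   T   F   T   T   F   T   F   T
  6   T   F   T   F   T   F   T   T   F   T   F   T

7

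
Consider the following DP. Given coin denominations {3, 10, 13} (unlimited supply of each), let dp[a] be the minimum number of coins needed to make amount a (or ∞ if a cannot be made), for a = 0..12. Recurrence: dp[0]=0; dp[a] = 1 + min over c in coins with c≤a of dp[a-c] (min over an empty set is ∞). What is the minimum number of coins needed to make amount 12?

4

 a  0  1  2  3  4  5  6  7  8  9 10 11 12
dp  0  -  -  1  -  -  2  -  -  3  1  -  4
(- denotes ∞ / unreachable)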